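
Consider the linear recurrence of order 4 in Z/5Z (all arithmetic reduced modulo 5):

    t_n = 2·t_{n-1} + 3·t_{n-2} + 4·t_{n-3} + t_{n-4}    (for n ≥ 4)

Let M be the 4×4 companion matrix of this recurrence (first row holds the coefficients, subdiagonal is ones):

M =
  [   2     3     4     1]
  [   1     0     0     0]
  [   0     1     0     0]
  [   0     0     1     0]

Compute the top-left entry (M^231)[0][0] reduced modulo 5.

(M^231)[0][0] is the top entry after applying M 231 times to the unit state (1, 0, 0, 0). Equivalently it is h_{234} for the auxiliary sequence (h_n) obeying the same recurrence with h_3 = 1 and h_i = 0 for 0 ≤ i < 3:
h_4 = 2·1 + 3·0 + 4·0 + 1·0 = 2
h_5 = 2·2 + 3·1 + 4·0 + 1·0 = 2
h_6 = 2·2 + 3·2 + 4·1 + 1·0 = 4
h_7 = 2·4 + 3·2 + 4·2 + 1·1 = 3
h_8 = 2·3 + 3·4 + 4·2 + 1·2 = 3
h_9 = 2·3 + 3·3 + 4·4 + 1·2 = 3
h_10 = 2·3 + 3·3 + 4·3 + 1·4 = 1
h_11 = 2·1 + 3·3 + 4·3 + 1·3 = 1
h_12 = 2·1 + 3·1 + 4·3 + 1·3 = 0
h_13 = 2·0 + 3·1 + 4·1 + 1·3 = 0
h_14 = 2·0 + 3·0 + 4·1 + 1·1 = 0
h_15 = 2·0 + 3·0 + 4·0 + 1·1 = 1
(h_12, h_13, h_14, h_15) = (0, 0, 0, 1) = (h_0, h_1, h_2, h_3), so the sequence has period 12.
234 ≡ 6 (mod 12), hence h_234 = h_6 = 4.

4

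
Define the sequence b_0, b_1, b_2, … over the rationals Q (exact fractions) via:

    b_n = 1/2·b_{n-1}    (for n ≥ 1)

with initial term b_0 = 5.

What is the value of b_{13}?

b_1 = 1/2·5 = 5/2
b_2 = 1/2·5/2 = 5/4
b_3 = 1/2·5/4 = 5/8
b_4 = 1/2·5/8 = 5/16
b_5 = 1/2·5/16 = 5/32
b_6 = 1/2·5/32 = 5/64
b_7 = 1/2·5/64 = 5/128
b_8 = 1/2·5/128 = 5/256
b_9 = 1/2·5/256 = 5/512
b_10 = 1/2·5/512 = 5/1024
b_11 = 1/2·5/1024 = 5/2048
b_12 = 1/2·5/2048 = 5/4096
b_13 = 1/2·5/4096 = 5/8192

5/8192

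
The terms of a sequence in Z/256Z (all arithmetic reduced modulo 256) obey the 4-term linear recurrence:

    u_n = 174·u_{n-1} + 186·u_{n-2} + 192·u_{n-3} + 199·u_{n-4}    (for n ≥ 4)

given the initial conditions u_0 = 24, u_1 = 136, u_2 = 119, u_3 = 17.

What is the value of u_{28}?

112

u_4 = 174·17 + 186·119 + 192·136 + 199·24 = 172
u_5 = 174·172 + 186·17 + 192·119 + 199·136 = 58
u_6 = 174·58 + 186·172 + 192·17 + 199·119 = 165
u_7 = 174·165 + 186·58 + 192·172 + 199·17 = 129
u_8 = 174·129 + 186·165 + 192·58 + 199·172 = 196
u_9 = 174·196 + 186·129 + 192·165 + 199·58 = 200
u_10 = 174·200 + 186·196 + 192·129 + 199·165 = 91
u_11 = 174·91 + 186·200 + 192·196 + 199·129 = 113
u_12 = 174·113 + 186·91 + 192·200 + 199·196 = 72
u_13 = 174·72 + 186·113 + 192·91 + 199·200 = 194
u_14 = 174·194 + 186·72 + 192·113 + 199·91 = 169
u_15 = 174·169 + 186·194 + 192·72 + 199·113 = 169
u_16 = 174·169 + 186·169 + 192·194 + 199·72 = 32
u_17 = 174·32 + 186·169 + 192·169 + 199·194 = 24
u_18 = 174·24 + 186·32 + 192·169 + 199·169 = 175
u_19 = 174·175 + 186·24 + 192·32 + 199·169 = 193
u_20 = 174·193 + 186·175 + 192·24 + 199·32 = 52
u_21 = 174·52 + 186·193 + 192·175 + 199·24 = 122
u_22 = 174·122 + 186·52 + 192·193 + 199·175 = 125
u_23 = 174·125 + 186·122 + 192·52 + 199·193 = 161
u_24 = 174·161 + 186·125 + 192·122 + 199·52 = 44
u_25 = 174·44 + 186·161 + 192·125 + 199·122 = 120
u_26 = 174·120 + 186·44 + 192·161 + 199·125 = 115
u_27 = 174·115 + 186·120 + 192·44 + 199·161 = 129
u_28 = 174·129 + 186·115 + 192·120 + 199·44 = 112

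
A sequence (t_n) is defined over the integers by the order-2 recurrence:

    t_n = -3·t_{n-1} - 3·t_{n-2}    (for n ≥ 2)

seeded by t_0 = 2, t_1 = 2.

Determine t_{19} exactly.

-39366

t_2 = -3·2 + -3·2 = -12
t_3 = -3·-12 + -3·2 = 30
t_4 = -3·30 + -3·-12 = -54
t_5 = -3·-54 + -3·30 = 72
t_6 = -3·72 + -3·-54 = -54
t_7 = -3·-54 + -3·72 = -54
t_8 = -3·-54 + -3·-54 = 324
t_9 = -3·324 + -3·-54 = -810
t_10 = -3·-810 + -3·324 = 1458
t_11 = -3·1458 + -3·-810 = -1944
t_12 = -3·-1944 + -3·1458 = 1458
t_13 = -3·1458 + -3·-1944 = 1458
t_14 = -3·1458 + -3·1458 = -8748
t_15 = -3·-8748 + -3·1458 = 21870
t_16 = -3·21870 + -3·-8748 = -39366
t_17 = -3·-39366 + -3·21870 = 52488
t_18 = -3·52488 + -3·-39366 = -39366
t_19 = -3·-39366 + -3·52488 = -39366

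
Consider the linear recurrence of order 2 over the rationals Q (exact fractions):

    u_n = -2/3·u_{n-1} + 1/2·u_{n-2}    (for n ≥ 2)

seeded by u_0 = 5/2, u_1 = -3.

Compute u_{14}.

1647533173/136048896

u_2 = -2/3·-3 + 1/2·5/2 = 13/4
u_3 = -2/3·13/4 + 1/2·-3 = -11/3
u_4 = -2/3·-11/3 + 1/2·13/4 = 293/72
u_5 = -2/3·293/72 + 1/2·-11/3 = -491/108
u_6 = -2/3·-491/108 + 1/2·293/72 = 6565/1296
u_7 = -2/3·6565/1296 + 1/2·-491/108 = -1373/243
u_8 = -2/3·-1373/243 + 1/2·6565/1296 = 146957/23328
u_9 = -2/3·146957/23328 + 1/2·-1373/243 = -245813/34992
u_10 = -2/3·-245813/34992 + 1/2·146957/23328 = 3289117/419904
u_11 = -2/3·3289117/419904 + 1/2·-245813/34992 = -2750717/314928
u_12 = -2/3·-2750717/314928 + 1/2·3289117/419904 = 73613525/7558272
u_13 = -2/3·73613525/7558272 + 1/2·-2750717/314928 = -123126431/11337408
u_14 = -2/3·-123126431/11337408 + 1/2·73613525/7558272 = 1647533173/136048896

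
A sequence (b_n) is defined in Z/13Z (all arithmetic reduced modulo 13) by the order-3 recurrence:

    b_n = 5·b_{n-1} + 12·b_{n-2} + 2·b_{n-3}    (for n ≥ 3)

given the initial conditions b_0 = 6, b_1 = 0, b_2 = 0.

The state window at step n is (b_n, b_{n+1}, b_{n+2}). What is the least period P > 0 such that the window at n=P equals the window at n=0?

n=0: window = (6, 0, 0)
n=1: window = (0, 0, 12)
n=2: window = (0, 12, 8)
n=3: window = (12, 8, 2)
n=4: window = (8, 2, 0)
n=5: window = (2, 0, 1)
n=6: window = (0, 1, 9)
n=7: window = (1, 9, 5)
n=8: window = (9, 5, 5)
n=9: window = (5, 5, 12)
n=10: window = (5, 12, 0)
n=11: window = (12, 0, 11)
n=12: window = (0, 11, 1)
n=13: window = (11, 1, 7)
n=14: window = (1, 7, 4)
n=15: window = (7, 4, 2)
n=16: window = (4, 2, 7)
n=17: window = (2, 7, 2)
n=18: window = (7, 2, 7)
n=19: window = (2, 7, 8)
n=20: window = (7, 8, 11)
n=21: window = (8, 11, 9)
n=22: window = (11, 9, 11)
n=23: window = (9, 11, 3)
n=24: window = (11, 3, 9)
n=25: window = (3, 9, 12)
n=26: window = (9, 12, 5)
n=27: window = (12, 5, 5)
n=28: window = (5, 5, 5)
n=29: window = (5, 5, 4)
n=30: window = (5, 4, 12)
n=31: window = (4, 12, 1)
n=32: window = (12, 1, 1)
n=33: window = (1, 1, 2)
n=34: window = (1, 2, 11)
n=35: window = (2, 11, 3)
n=36: window = (11, 3, 8)
n=37: window = (3, 8, 7)
n=38: window = (8, 7, 7)
n=39: window = (7, 7, 5)
n=40: window = (7, 5, 6)
…
n=2194: window = (6, 3, 6)
n=2195: window = (3, 6, 0)
n=2196: window = (6, 0, 0)
window at n=2196 equals window at n=0 → period = 2196

2196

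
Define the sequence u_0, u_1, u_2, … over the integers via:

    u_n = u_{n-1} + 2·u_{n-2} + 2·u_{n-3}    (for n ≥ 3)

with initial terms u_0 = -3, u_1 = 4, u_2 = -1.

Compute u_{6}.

u_3 = 1·-1 + 2·4 + 2·-3 = 1
u_4 = 1·1 + 2·-1 + 2·4 = 7
u_5 = 1·7 + 2·1 + 2·-1 = 7
u_6 = 1·7 + 2·7 + 2·1 = 23

23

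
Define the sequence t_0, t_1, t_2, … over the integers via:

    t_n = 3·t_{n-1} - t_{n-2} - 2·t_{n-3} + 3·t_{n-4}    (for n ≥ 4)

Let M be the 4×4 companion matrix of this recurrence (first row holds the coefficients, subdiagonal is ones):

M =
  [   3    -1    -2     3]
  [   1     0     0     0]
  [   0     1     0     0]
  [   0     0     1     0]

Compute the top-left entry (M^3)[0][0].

19

(M^3)[0][0] is the top entry after applying M 3 times to the unit state (1, 0, 0, 0). Equivalently it is h_{6} for the auxiliary sequence (h_n) obeying the same recurrence with h_3 = 1 and h_i = 0 for 0 ≤ i < 3:
h_4 = 3·1 + -1·0 + -2·0 + 3·0 = 3
h_5 = 3·3 + -1·1 + -2·0 + 3·0 = 8
h_6 = 3·8 + -1·3 + -2·1 + 3·0 = 19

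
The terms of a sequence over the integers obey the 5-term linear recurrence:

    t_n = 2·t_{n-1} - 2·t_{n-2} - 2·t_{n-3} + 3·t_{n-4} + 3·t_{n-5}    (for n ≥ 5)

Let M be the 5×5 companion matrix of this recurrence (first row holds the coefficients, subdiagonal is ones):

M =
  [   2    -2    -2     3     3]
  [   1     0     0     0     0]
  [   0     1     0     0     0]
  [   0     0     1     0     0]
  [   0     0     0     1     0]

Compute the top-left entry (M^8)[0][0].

(M^8)[0][0] is the top entry after applying M 8 times to the unit state (1, 0, 0, 0, 0). Equivalently it is h_{12} for the auxiliary sequence (h_n) obeying the same recurrence with h_4 = 1 and h_i = 0 for 0 ≤ i < 4:
h_5 = 2·1 + -2·0 + -2·0 + 3·0 + 3·0 = 2
h_6 = 2·2 + -2·1 + -2·0 + 3·0 + 3·0 = 2
h_7 = 2·2 + -2·2 + -2·1 + 3·0 + 3·0 = -2
h_8 = 2·-2 + -2·2 + -2·2 + 3·1 + 3·0 = -9
h_9 = 2·-9 + -2·-2 + -2·2 + 3·2 + 3·1 = -9
h_10 = 2·-9 + -2·-9 + -2·-2 + 3·2 + 3·2 = 16
h_11 = 2·16 + -2·-9 + -2·-9 + 3·-2 + 3·2 = 68
h_12 = 2·68 + -2·16 + -2·-9 + 3·-9 + 3·-2 = 89

89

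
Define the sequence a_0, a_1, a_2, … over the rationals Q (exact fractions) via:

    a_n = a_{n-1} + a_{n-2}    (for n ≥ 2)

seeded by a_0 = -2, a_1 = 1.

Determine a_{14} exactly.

a_2 = 1·1 + 1·-2 = -1
a_3 = 1·-1 + 1·1 = 0
a_4 = 1·0 + 1·-1 = -1
a_5 = 1·-1 + 1·0 = -1
a_6 = 1·-1 + 1·-1 = -2
a_7 = 1·-2 + 1·-1 = -3
a_8 = 1·-3 + 1·-2 = -5
a_9 = 1·-5 + 1·-3 = -8
a_10 = 1·-8 + 1·-5 = -13
a_11 = 1·-13 + 1·-8 = -21
a_12 = 1·-21 + 1·-13 = -34
a_13 = 1·-34 + 1·-21 = -55
a_14 = 1·-55 + 1·-34 = -89

-89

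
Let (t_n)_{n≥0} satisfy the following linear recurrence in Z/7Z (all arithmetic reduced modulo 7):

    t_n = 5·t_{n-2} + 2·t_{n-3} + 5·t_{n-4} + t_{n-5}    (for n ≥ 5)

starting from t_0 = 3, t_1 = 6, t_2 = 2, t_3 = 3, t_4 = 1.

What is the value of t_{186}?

t_5 = 0·1 + 5·3 + 2·2 + 5·6 + 1·3 = 3
t_6 = 0·3 + 5·1 + 2·3 + 5·2 + 1·6 = 6
t_7 = 0·6 + 5·3 + 2·1 + 5·3 + 1·2 = 6
t_8 = 0·6 + 5·6 + 2·3 + 5·1 + 1·3 = 2
t_9 = 0·2 + 5·6 + 2·6 + 5·3 + 1·1 = 2
t_10 = 0·2 + 5·2 + 2·6 + 5·6 + 1·3 = 6
Continuing the recurrence:
  t_11 = 1;  t_12 = 1;  t_13 = 1;  t_14 = 4;  t_15 = 4;  t_16 = 0
  t_17 = 6;  t_18 = 1;  t_19 = 5;  t_20 = 0;  t_21 = 1;  t_22 = 0
  t_23 = 3;  t_24 = 0;  t_25 = 6;  t_26 = 0;  t_27 = 3;  t_28 = 1
  t_29 = 3;  t_30 = 3;  t_31 = 4;  t_32 = 1;  t_33 = 0;  t_34 = 3
  t_35 = 4;  t_36 = 3;  t_37 = 6;  t_38 = 3;  t_39 = 3;  t_40 = 4
  t_41 = 5;  t_42 = 5;  t_43 = 2;  t_44 = 2;  t_45 = 0;  t_46 = 2
  t_47 = 5;  t_48 = 1;  t_49 = 3;  t_50 = 4;  t_51 = 2;  t_52 = 1
  t_53 = 6;  t_54 = 4;  t_55 = 4;  t_56 = 4;  t_57 = 3;  t_58 = 5
  t_59 = 5;  t_60 = 6;  t_61 = 5;  t_62 = 5;  t_63 = 4;  t_64 = 0
  t_65 = 5;  t_66 = 3;  t_67 = 1;  t_68 = 1;  t_69 = 1;  t_70 = 6
  t_71 = 1;  t_72 = 3;  t_73 = 2;  t_74 = 6;  t_75 = 6;  t_76 = 1
  t_77 = 6;  t_78 = 0;  t_79 = 5;  t_80 = 2;  t_81 = 0;  t_82 = 5
  t_83 = 1;  t_84 = 5;  t_85 = 3;  t_86 = 3;  t_87 = 0;  t_88 = 5
  t_89 = 5;  t_90 = 1;  t_91 = 3;  t_92 = 5;  t_93 = 5;  t_94 = 6
  t_95 = 2;  t_96 = 5;  t_97 = 3;  t_98 = 1;  t_99 = 6;  t_100 = 3
  t_101 = 3;  t_102 = 0;  t_103 = 3;  t_104 = 6;  t_105 = 5;  t_106 = 4
  t_107 = 3;  t_108 = 0;  t_109 = 5;  t_110 = 3;  t_111 = 2;  t_112 = 0
  t_113 = 6;  t_114 = 3;  t_115 = 1;  t_116 = 1;  t_117 = 6;  t_118 = 0
  t_119 = 5;  t_120 = 4;  t_121 = 0;  t_122 = 1;  t_123 = 5;  t_124 = 2
  t_125 = 3;  t_126 = 4;  t_127 = 3;  t_128 = 6;  t_129 = 5;  t_130 = 3
  t_131 = 0;  t_132 = 2;  t_133 = 2;  t_134 = 2;  t_135 = 3;  t_136 = 3
  t_137 = 3;  t_138 = 5;  t_139 = 3;  t_140 = 0;  t_141 = 1;  t_142 = 6
  t_143 = 4;  t_144 = 0;  t_145 = 2;  t_146 = 4;  t_147 = 1;  t_148 = 0
  t_149 = 2;  t_150 = 3;  t_151 = 5;  t_152 = 6;  t_153 = 6;  t_154 = 1
  t_155 = 0;  t_156 = 3;  t_157 = 3;  t_158 = 5;  t_159 = 1;  t_160 = 4
  t_161 = 5;  t_162 = 1;  t_163 = 1;  t_164 = 1;  t_165 = 1;  t_166 = 3
  t_167 = 6;  t_168 = 2;  t_169 = 0;  t_170 = 3;  t_171 = 2;  t_172 = 3
  t_173 = 4;  t_174 = 6;  t_175 = 4;  t_176 = 6;  t_177 = 6;  t_178 = 2
  t_179 = 5;  t_180 = 0;  t_181 = 2;  t_182 = 5;  t_183 = 2;  t_184 = 6
t_185 = 0·6 + 5·2 + 2·5 + 5·2 + 1·0 = 2
t_186 = 0·2 + 5·6 + 2·2 + 5·5 + 1·2 = 5

5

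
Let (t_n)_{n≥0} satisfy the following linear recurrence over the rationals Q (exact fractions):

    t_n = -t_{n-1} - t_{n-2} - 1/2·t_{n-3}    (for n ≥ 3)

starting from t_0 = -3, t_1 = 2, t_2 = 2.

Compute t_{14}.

-5/8

t_3 = -1·2 + -1·2 + -1/2·-3 = -5/2
t_4 = -1·-5/2 + -1·2 + -1/2·2 = -1/2
t_5 = -1·-1/2 + -1·-5/2 + -1/2·2 = 2
t_6 = -1·2 + -1·-1/2 + -1/2·-5/2 = -1/4
t_7 = -1·-1/4 + -1·2 + -1/2·-1/2 = -3/2
t_8 = -1·-3/2 + -1·-1/4 + -1/2·2 = 3/4
t_9 = -1·3/4 + -1·-3/2 + -1/2·-1/4 = 7/8
t_10 = -1·7/8 + -1·3/4 + -1/2·-3/2 = -7/8
t_11 = -1·-7/8 + -1·7/8 + -1/2·3/4 = -3/8
t_12 = -1·-3/8 + -1·-7/8 + -1/2·7/8 = 13/16
t_13 = -1·13/16 + -1·-3/8 + -1/2·-7/8 = 0
t_14 = -1·0 + -1·13/16 + -1/2·-3/8 = -5/8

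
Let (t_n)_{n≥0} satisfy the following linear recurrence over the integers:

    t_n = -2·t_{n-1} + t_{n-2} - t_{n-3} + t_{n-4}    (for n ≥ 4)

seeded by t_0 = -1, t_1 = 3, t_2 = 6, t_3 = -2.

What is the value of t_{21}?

-74724517

t_4 = -2·-2 + 1·6 + -1·3 + 1·-1 = 6
t_5 = -2·6 + 1·-2 + -1·6 + 1·3 = -17
t_6 = -2·-17 + 1·6 + -1·-2 + 1·6 = 48
t_7 = -2·48 + 1·-17 + -1·6 + 1·-2 = -121
t_8 = -2·-121 + 1·48 + -1·-17 + 1·6 = 313
t_9 = -2·313 + 1·-121 + -1·48 + 1·-17 = -812
t_10 = -2·-812 + 1·313 + -1·-121 + 1·48 = 2106
t_11 = -2·2106 + 1·-812 + -1·313 + 1·-121 = -5458
t_12 = -2·-5458 + 1·2106 + -1·-812 + 1·313 = 14147
t_13 = -2·14147 + 1·-5458 + -1·2106 + 1·-812 = -36670
t_14 = -2·-36670 + 1·14147 + -1·-5458 + 1·2106 = 95051
t_15 = -2·95051 + 1·-36670 + -1·14147 + 1·-5458 = -246377
t_16 = -2·-246377 + 1·95051 + -1·-36670 + 1·14147 = 638622
t_17 = -2·638622 + 1·-246377 + -1·95051 + 1·-36670 = -1655342
t_18 = -2·-1655342 + 1·638622 + -1·-246377 + 1·95051 = 4290734
t_19 = -2·4290734 + 1·-1655342 + -1·638622 + 1·-246377 = -11121809
t_20 = -2·-11121809 + 1·4290734 + -1·-1655342 + 1·638622 = 28828316
t_21 = -2·28828316 + 1·-11121809 + -1·4290734 + 1·-1655342 = -74724517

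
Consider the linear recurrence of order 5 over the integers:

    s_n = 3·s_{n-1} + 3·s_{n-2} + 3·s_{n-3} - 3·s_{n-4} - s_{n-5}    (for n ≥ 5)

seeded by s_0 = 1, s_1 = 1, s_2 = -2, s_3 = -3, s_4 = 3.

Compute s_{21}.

s_5 = 3·3 + 3·-3 + 3·-2 + -3·1 + -1·1 = -10
s_6 = 3·-10 + 3·3 + 3·-3 + -3·-2 + -1·1 = -25
s_7 = 3·-25 + 3·-10 + 3·3 + -3·-3 + -1·-2 = -85
s_8 = 3·-85 + 3·-25 + 3·-10 + -3·3 + -1·-3 = -366
s_9 = 3·-366 + 3·-85 + 3·-25 + -3·-10 + -1·3 = -1401
s_10 = 3·-1401 + 3·-366 + 3·-85 + -3·-25 + -1·-10 = -5471
s_11 = 3·-5471 + 3·-1401 + 3·-366 + -3·-85 + -1·-25 = -21434
s_12 = 3·-21434 + 3·-5471 + 3·-1401 + -3·-366 + -1·-85 = -83735
s_13 = 3·-83735 + 3·-21434 + 3·-5471 + -3·-1401 + -1·-366 = -327351
s_14 = 3·-327351 + 3·-83735 + 3·-21434 + -3·-5471 + -1·-1401 = -1279746
s_15 = 3·-1279746 + 3·-327351 + 3·-83735 + -3·-21434 + -1·-5471 = -5002723
s_16 = 3·-5002723 + 3·-1279746 + 3·-327351 + -3·-83735 + -1·-21434 = -19556821
s_17 = 3·-19556821 + 3·-5002723 + 3·-1279746 + -3·-327351 + -1·-83735 = -76452082
s_18 = 3·-76452082 + 3·-19556821 + 3·-5002723 + -3·-1279746 + -1·-327351 = -298868289
s_19 = 3·-298868289 + 3·-76452082 + 3·-19556821 + -3·-5002723 + -1·-1279746 = -1168343661
s_20 = 3·-1168343661 + 3·-298868289 + 3·-76452082 + -3·-19556821 + -1·-5002723 = -4567318910
s_21 = 3·-4567318910 + 3·-1168343661 + 3·-298868289 + -3·-76452082 + -1·-19556821 = -17854679513

-17854679513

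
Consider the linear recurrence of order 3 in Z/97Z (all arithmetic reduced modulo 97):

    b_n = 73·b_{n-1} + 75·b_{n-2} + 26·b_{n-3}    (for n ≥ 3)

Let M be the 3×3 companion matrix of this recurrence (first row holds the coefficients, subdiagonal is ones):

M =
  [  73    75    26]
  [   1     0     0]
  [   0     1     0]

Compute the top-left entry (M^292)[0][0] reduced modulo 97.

(M^292)[0][0] is the top entry after applying M 292 times to the unit state (1, 0, 0). Equivalently it is h_{294} for the auxiliary sequence (h_n) obeying the same recurrence with h_2 = 1 and h_i = 0 for 0 ≤ i < 2:
h_3 = 73·1 + 75·0 + 26·0 = 73
h_4 = 73·73 + 75·1 + 26·0 = 69
h_5 = 73·69 + 75·73 + 26·1 = 62
h_6 = 73·62 + 75·69 + 26·73 = 56
h_7 = 73·56 + 75·62 + 26·69 = 56
h_8 = 73·56 + 75·56 + 26·62 = 6
Continuing the recurrence:
  h_9 = 80;  h_10 = 83;  h_11 = 90;  h_12 = 34;  h_13 = 41;  h_14 = 26
  h_15 = 37;  h_16 = 91;  h_17 = 6;  h_18 = 77;  h_19 = 95;  h_20 = 62
  h_21 = 73;  h_22 = 33;  h_23 = 87;  h_24 = 54;  h_25 = 73;  h_26 = 1
  h_27 = 65;  h_28 = 25;  h_29 = 33;  h_30 = 57;  h_31 = 11;  h_32 = 19
  h_33 = 8;  h_34 = 64;  h_35 = 43;  h_36 = 96;  h_37 = 63;  h_38 = 16
  h_39 = 47;  h_40 = 61;  h_41 = 52;  h_42 = 87;  h_43 = 3;  h_44 = 45
  h_45 = 49;  h_46 = 46;  h_47 = 55;  h_48 = 9;  h_49 = 61;  h_50 = 59
  h_51 = 95;  h_52 = 45;  h_53 = 13;  h_54 = 4;  h_55 = 12;  h_56 = 59
  h_57 = 73;  h_58 = 75;  h_59 = 68;  h_60 = 71;  h_61 = 11;  h_62 = 39
  h_63 = 86;  h_64 = 80;  h_65 = 15;  h_66 = 19;  h_67 = 33;  h_68 = 53
  h_69 = 48;  h_70 = 92;  h_71 = 54;  h_72 = 62;  h_73 = 7;  h_74 = 66
  h_75 = 68;  h_76 = 8;  h_77 = 28;  h_78 = 47;  h_79 = 16;  h_80 = 86
  h_81 = 67;  h_82 = 20;  h_83 = 88;  h_84 = 63;  h_85 = 79;  h_86 = 73
  h_87 = 88;  h_88 = 82;  h_89 = 31;  h_90 = 31;  h_91 = 27;  h_92 = 58
  h_93 = 81;  h_94 = 4;  h_95 = 18;  h_96 = 34;  h_97 = 56;  h_98 = 25
  h_99 = 22;  h_100 = 87;  h_101 = 18;  h_102 = 69;  h_103 = 16;  h_104 = 21
  h_105 = 65;  h_106 = 43;  h_107 = 24;  h_108 = 71;  h_109 = 50;  h_110 = 93
  h_111 = 66;  h_112 = 95;  h_113 = 44;  h_114 = 25;  h_115 = 29;  h_116 = 92
  h_117 = 35;  h_118 = 24;  h_119 = 76;  h_120 = 13;  h_121 = 95;  h_122 = 89
  h_123 = 89;  h_124 = 25;  h_125 = 47;  h_126 = 54;  h_127 = 66;  h_128 = 2
  h_129 = 1;  h_130 = 96;  h_131 = 54;  h_132 = 13;  h_133 = 26;  h_134 = 9
  h_135 = 35;  h_136 = 26;  h_137 = 4;  h_138 = 48;  h_139 = 18;  h_140 = 71
  h_141 = 21;  h_142 = 51;  h_143 = 63;  h_144 = 46;  h_145 = 0;  h_146 = 44
  h_147 = 43;  h_148 = 37;  h_149 = 86;  h_150 = 83;  h_151 = 85;  h_152 = 19
  h_153 = 26;  h_154 = 4;  h_155 = 20;  h_156 = 11;  h_157 = 79;  h_158 = 31
  h_159 = 35;  h_160 = 47;  h_161 = 72;  h_162 = 88;  h_163 = 48;  h_164 = 45
  h_165 = 55;  h_166 = 5;  h_167 = 34;  h_168 = 19;  h_169 = 90;  h_170 = 52
  h_171 = 79;  h_172 = 76;  h_173 = 21;  h_174 = 72;  h_175 = 77;  h_176 = 24
  h_177 = 87;  h_178 = 65;  h_179 = 60;  h_180 = 71;  h_181 = 24;  h_182 = 4
  h_183 = 58;  h_184 = 17;  h_185 = 69;  h_186 = 60;  h_187 = 6;  h_188 = 39
  h_189 = 7;  h_190 = 3;  h_191 = 12;  h_192 = 22;  h_193 = 62;  h_194 = 86
  h_195 = 54;  h_196 = 73;  h_197 = 72;  h_198 = 10;  h_199 = 74;  h_200 = 70
  h_201 = 56;  h_202 = 10;  h_203 = 57;  h_204 = 62;  h_205 = 40;  h_206 = 31
  h_207 = 85;  h_208 = 64;  h_209 = 19;  h_210 = 55;  h_211 = 23;  h_212 = 90
  h_213 = 25;  h_214 = 55;  h_215 = 82;  h_216 = 91;  h_217 = 61;  h_218 = 24
  h_219 = 60;  h_220 = 6;  h_221 = 33;  h_222 = 54;  h_223 = 74;  h_224 = 28
  h_225 = 74;  h_226 = 17;  h_227 = 50;  h_228 = 59;  h_229 = 60;  h_230 = 17
  h_231 = 0;  h_232 = 22;  h_233 = 11;  h_234 = 28;  h_235 = 46;  h_236 = 21
  h_237 = 85;  h_238 = 52;  h_239 = 47;  h_240 = 35;  h_241 = 60;  h_242 = 79
  h_243 = 22;  h_244 = 70;  h_245 = 84;  h_246 = 23;  h_247 = 2;  h_248 = 78
  h_249 = 40;  h_250 = 92;  h_251 = 7;  h_252 = 12;  h_253 = 10;  h_254 = 66
  h_255 = 60;  h_256 = 84;  h_257 = 29;  h_258 = 83;  h_259 = 39;  h_260 = 29
  h_261 = 22;  h_262 = 42;  h_263 = 38;  h_264 = 94;  h_265 = 37;  h_266 = 69
  h_267 = 71;  h_268 = 68;  h_269 = 55;  h_270 = 0;  h_271 = 73;  h_272 = 66
  h_273 = 11;  h_274 = 85;  h_275 = 16;  h_276 = 69;  h_277 = 8;  h_278 = 64
  h_279 = 82;  h_280 = 33;  h_281 = 38;  h_282 = 9;  h_283 = 0;  h_284 = 14
  h_285 = 92;  h_286 = 6;  h_287 = 39;  h_288 = 63;  h_289 = 17;  h_290 = 93
  h_291 = 2;  h_292 = 94
h_293 = 73·94 + 75·2 + 26·93 = 21
h_294 = 73·21 + 75·94 + 26·2 = 2

2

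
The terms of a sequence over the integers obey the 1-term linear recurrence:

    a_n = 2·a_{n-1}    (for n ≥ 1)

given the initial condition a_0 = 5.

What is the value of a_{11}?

10240

a_1 = 2·5 = 10
a_2 = 2·10 = 20
a_3 = 2·20 = 40
a_4 = 2·40 = 80
a_5 = 2·80 = 160
a_6 = 2·160 = 320
a_7 = 2·320 = 640
a_8 = 2·640 = 1280
a_9 = 2·1280 = 2560
a_10 = 2·2560 = 5120
a_11 = 2·5120 = 10240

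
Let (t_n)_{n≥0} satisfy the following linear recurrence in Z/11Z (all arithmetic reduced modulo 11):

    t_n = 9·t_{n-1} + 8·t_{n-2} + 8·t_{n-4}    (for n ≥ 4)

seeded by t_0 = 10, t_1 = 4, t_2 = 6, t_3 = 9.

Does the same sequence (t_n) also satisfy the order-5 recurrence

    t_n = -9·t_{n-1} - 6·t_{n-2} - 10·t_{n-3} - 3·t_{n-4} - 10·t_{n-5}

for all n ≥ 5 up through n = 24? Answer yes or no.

yes

Terms t_0..t_24: 10, 4, 6, 9, 0, 5, 5, 3, 1, 7, 1, 1, 3, 3, 4, 2, 8, 2, 4, 2, 4, 2, 5, 0, 6
n=5: candidate gives 5, actual t_5 = 5 ✓
n=6: candidate gives 5, actual t_6 = 5 ✓
n=7: candidate gives 3, actual t_7 = 3 ✓
n=8: candidate gives 1, actual t_8 = 1 ✓
n=9: candidate gives 7, actual t_9 = 7 ✓
n=10: candidate gives 1, actual t_10 = 1 ✓
n=11: candidate gives 1, actual t_11 = 1 ✓
n=12: candidate gives 3, actual t_12 = 3 ✓
n=13: candidate gives 3, actual t_13 = 3 ✓
n=14: candidate gives 4, actual t_14 = 4 ✓
n=15: candidate gives 2, actual t_15 = 2 ✓
n=16: candidate gives 8, actual t_16 = 8 ✓
n=17: candidate gives 2, actual t_17 = 2 ✓
n=18: candidate gives 4, actual t_18 = 4 ✓
n=19: candidate gives 2, actual t_19 = 2 ✓
n=20: candidate gives 4, actual t_20 = 4 ✓
n=21: candidate gives 2, actual t_21 = 2 ✓
n=22: candidate gives 5, actual t_22 = 5 ✓
n=23: candidate gives 0, actual t_23 = 0 ✓
n=24: candidate gives 6, actual t_24 = 6 ✓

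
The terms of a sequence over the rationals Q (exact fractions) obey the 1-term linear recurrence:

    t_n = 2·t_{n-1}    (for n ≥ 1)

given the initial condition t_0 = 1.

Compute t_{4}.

16

t_1 = 2·1 = 2
t_2 = 2·2 = 4
t_3 = 2·4 = 8
t_4 = 2·8 = 16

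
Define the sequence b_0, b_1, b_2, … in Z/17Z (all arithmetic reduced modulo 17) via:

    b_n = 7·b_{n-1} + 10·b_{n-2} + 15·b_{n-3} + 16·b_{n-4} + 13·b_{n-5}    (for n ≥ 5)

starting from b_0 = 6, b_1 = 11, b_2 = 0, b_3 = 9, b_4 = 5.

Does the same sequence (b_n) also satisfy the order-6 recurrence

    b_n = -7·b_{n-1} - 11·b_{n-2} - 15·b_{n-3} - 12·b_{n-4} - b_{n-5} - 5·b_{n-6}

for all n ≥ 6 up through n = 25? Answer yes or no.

Terms b_0..b_25: 6, 11, 0, 9, 5, 5, 6, 5, 10, 15, 16, 9, 10, 5, 7, 6, 5, 2, 8, 15, 16, 3, 16, 12, 9, 16
n=6: candidate gives 6, actual b_6 = 6 ✓
n=7: candidate gives 5, actual b_7 = 5 ✓
n=8: candidate gives 10, actual b_8 = 10 ✓
n=9: candidate gives 15, actual b_9 = 15 ✓
n=10: candidate gives 16, actual b_10 = 16 ✓
n=11: candidate gives 9, actual b_11 = 9 ✓
n=12: candidate gives 10, actual b_12 = 10 ✓
n=13: candidate gives 5, actual b_13 = 5 ✓
n=14: candidate gives 7, actual b_14 = 7 ✓
n=15: candidate gives 6, actual b_15 = 6 ✓
n=16: candidate gives 5, actual b_16 = 5 ✓
n=17: candidate gives 2, actual b_17 = 2 ✓
n=18: candidate gives 8, actual b_18 = 8 ✓
n=19: candidate gives 15, actual b_19 = 15 ✓
n=20: candidate gives 16, actual b_20 = 16 ✓
n=21: candidate gives 3, actual b_21 = 3 ✓
n=22: candidate gives 16, actual b_22 = 16 ✓
n=23: candidate gives 12, actual b_23 = 12 ✓
n=24: candidate gives 9, actual b_24 = 9 ✓
n=25: candidate gives 16, actual b_25 = 16 ✓

yes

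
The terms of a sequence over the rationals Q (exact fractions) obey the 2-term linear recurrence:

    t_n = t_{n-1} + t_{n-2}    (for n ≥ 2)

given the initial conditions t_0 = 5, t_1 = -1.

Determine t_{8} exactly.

44

t_2 = 1·-1 + 1·5 = 4
t_3 = 1·4 + 1·-1 = 3
t_4 = 1·3 + 1·4 = 7
t_5 = 1·7 + 1·3 = 10
t_6 = 1·10 + 1·7 = 17
t_7 = 1·17 + 1·10 = 27
t_8 = 1·27 + 1·17 = 44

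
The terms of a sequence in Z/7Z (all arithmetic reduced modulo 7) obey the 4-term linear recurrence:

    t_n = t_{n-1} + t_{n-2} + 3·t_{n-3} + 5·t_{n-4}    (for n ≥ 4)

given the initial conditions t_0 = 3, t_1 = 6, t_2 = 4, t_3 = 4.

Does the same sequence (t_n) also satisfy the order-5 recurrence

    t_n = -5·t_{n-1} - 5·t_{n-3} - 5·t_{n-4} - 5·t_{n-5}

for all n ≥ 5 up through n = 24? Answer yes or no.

yes

Terms t_0..t_24: 3, 6, 4, 4, 6, 3, 6, 5, 1, 4, 1, 5, 2, 2, 3, 1, 6, 5, 1, 1, 5, 6, 5, 3, 2
n=5: candidate gives 3, actual t_5 = 3 ✓
n=6: candidate gives 6, actual t_6 = 6 ✓
n=7: candidate gives 5, actual t_7 = 5 ✓
n=8: candidate gives 1, actual t_8 = 1 ✓
n=9: candidate gives 4, actual t_9 = 4 ✓
n=10: candidate gives 1, actual t_10 = 1 ✓
n=11: candidate gives 5, actual t_11 = 5 ✓
n=12: candidate gives 2, actual t_12 = 2 ✓
n=13: candidate gives 2, actual t_13 = 2 ✓
n=14: candidate gives 3, actual t_14 = 3 ✓
n=15: candidate gives 1, actual t_15 = 1 ✓
n=16: candidate gives 6, actual t_16 = 6 ✓
n=17: candidate gives 5, actual t_17 = 5 ✓
n=18: candidate gives 1, actual t_18 = 1 ✓
n=19: candidate gives 1, actual t_19 = 1 ✓
n=20: candidate gives 5, actual t_20 = 5 ✓
n=21: candidate gives 6, actual t_21 = 6 ✓
n=22: candidate gives 5, actual t_22 = 5 ✓
n=23: candidate gives 3, actual t_23 = 3 ✓
n=24: candidate gives 2, actual t_24 = 2 ✓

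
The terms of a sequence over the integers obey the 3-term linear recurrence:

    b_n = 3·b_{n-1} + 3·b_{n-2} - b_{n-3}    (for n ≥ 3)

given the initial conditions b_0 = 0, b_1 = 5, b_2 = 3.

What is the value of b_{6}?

1095

b_3 = 3·3 + 3·5 + -1·0 = 24
b_4 = 3·24 + 3·3 + -1·5 = 76
b_5 = 3·76 + 3·24 + -1·3 = 297
b_6 = 3·297 + 3·76 + -1·24 = 1095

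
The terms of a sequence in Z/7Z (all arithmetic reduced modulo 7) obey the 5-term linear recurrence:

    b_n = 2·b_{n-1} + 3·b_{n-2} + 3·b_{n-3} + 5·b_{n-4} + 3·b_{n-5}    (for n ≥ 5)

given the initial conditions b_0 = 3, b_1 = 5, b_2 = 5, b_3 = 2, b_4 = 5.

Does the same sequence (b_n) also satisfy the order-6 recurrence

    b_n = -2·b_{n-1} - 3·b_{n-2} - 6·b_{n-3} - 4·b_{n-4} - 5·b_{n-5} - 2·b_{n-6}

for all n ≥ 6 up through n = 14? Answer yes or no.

yes

Terms b_0..b_14: 3, 5, 5, 2, 5, 2, 2, 1, 3, 5, 3, 6, 5, 1, 2
n=6: candidate gives 2, actual b_6 = 2 ✓
n=7: candidate gives 1, actual b_7 = 1 ✓
n=8: candidate gives 3, actual b_8 = 3 ✓
n=9: candidate gives 5, actual b_9 = 5 ✓
n=10: candidate gives 3, actual b_10 = 3 ✓
n=11: candidate gives 6, actual b_11 = 6 ✓
n=12: candidate gives 5, actual b_12 = 5 ✓
n=13: candidate gives 1, actual b_13 = 1 ✓
n=14: candidate gives 2, actual b_14 = 2 ✓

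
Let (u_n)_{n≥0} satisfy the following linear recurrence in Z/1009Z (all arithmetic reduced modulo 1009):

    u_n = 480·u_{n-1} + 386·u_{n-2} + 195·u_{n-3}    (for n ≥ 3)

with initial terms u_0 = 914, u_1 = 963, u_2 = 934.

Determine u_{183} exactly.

780

u_3 = 480·934 + 386·963 + 195·914 = 367
u_4 = 480·367 + 386·934 + 195·963 = 7
u_5 = 480·7 + 386·367 + 195·934 = 236
u_6 = 480·236 + 386·7 + 195·367 = 882
u_7 = 480·882 + 386·236 + 195·7 = 222
u_8 = 480·222 + 386·882 + 195·236 = 640
Continuing the recurrence:
  u_9 = 851;  u_10 = 582;  u_11 = 112;  u_12 = 397;  u_13 = 186;  u_14 = 4
  u_15 = 790;  u_16 = 297;  u_17 = 284;  u_18 = 403;  u_19 = 766;  u_20 = 461
  u_21 = 231;  u_22 = 290;  u_23 = 426;  u_24 = 243;  u_25 = 620;  u_26 = 238
  u_27 = 372;  u_28 = 845;  u_29 = 292;  u_30 = 64;  u_31 = 462;  u_32 = 704
  u_33 = 16;  u_34 = 220;  u_35 = 842;  u_36 = 817;  u_37 = 295;  u_38 = 617
  u_39 = 269;  u_40 = 18;  u_41 = 719;  u_42 = 923;  u_43 = 631;  u_44 = 235
  u_45 = 572;  u_46 = 968;  u_47 = 741;  u_48 = 371;  u_49 = 43;  u_50 = 596
  u_51 = 684;  u_52 = 712;  u_53 = 569;  u_54 = 257;  u_55 = 541;  u_56 = 652
  u_57 = 807;  u_58 = 894;  u_59 = 22;  u_60 = 437;  u_61 = 81;  u_62 = 971
  u_63 = 368;  u_64 = 183;  u_65 = 498;  u_66 = 36;  u_67 = 6;  u_68 = 878
  u_69 = 942;  u_70 = 173;  u_71 = 354;  u_72 = 644;  u_73 = 224;  u_74 = 345
  u_75 = 278;  u_76 = 527;  u_77 = 736;  u_78 = 467;  u_79 = 576;  u_80 = 916
  u_81 = 367;  u_82 = 332;  u_83 = 367;  u_84 = 529;  u_85 = 218;  u_86 = 6
  u_87 = 491;  u_88 = 4;  u_89 = 906;  u_90 = 426;  u_91 = 26;  u_92 = 436
  u_93 = 695;  u_94 = 448;  u_95 = 263;  u_96 = 823;  u_97 = 716;  u_98 = 289
  u_99 = 451;  u_100 = 487;  u_101 = 61;  u_102 = 489;  u_103 = 81;  u_104 = 396
  u_105 = 884;  u_106 = 688;  u_107 = 6;  u_108 = 904;  u_109 = 311;  u_110 = 948
  u_111 = 670;  u_112 = 504;  u_113 = 289;  u_114 = 783;  u_115 = 454;  u_116 = 374
  u_117 = 931;  u_118 = 717;  u_119 = 535;  u_120 = 735;  u_121 = 897;  u_122 = 296
  u_123 = 13;  u_124 = 783;  u_125 = 672;  u_126 = 744;  u_127 = 339;  u_128 = 769
  u_129 = 303;  u_130 = 852;  u_131 = 852;  u_132 = 816;  u_133 = 790;  u_134 = 648
  u_135 = 188;  u_136 = 8;  u_137 = 968;  u_138 = 897;  u_139 = 586;  u_140 = 1
  u_141 = 9;  u_142 = 923;  u_143 = 731;  u_144 = 595;  u_145 = 82;  u_146 = 912
  u_147 = 217;  u_148 = 979;  u_149 = 1006;  u_150 = 34;  u_151 = 231;  u_152 = 321
  u_153 = 653;  u_154 = 89;  u_155 = 187;  u_156 = 208;  u_157 = 694;  u_158 = 868
  u_159 = 622;  u_160 = 80;  u_161 = 765;  u_162 = 744;  u_163 = 52;  u_164 = 206
  u_165 = 683;  u_166 = 779;  u_167 = 689;  u_168 = 786;  u_169 = 47;  u_170 = 207
  u_171 = 360;  u_172 = 536;  u_173 = 717;  u_174 = 721;  u_175 = 882;  u_176 = 984
  u_177 = 871;  u_178 = 245;  u_179 = 935;  u_180 = 861;  u_181 = 639
u_182 = 480·639 + 386·861 + 195·935 = 65
u_183 = 480·65 + 386·639 + 195·861 = 780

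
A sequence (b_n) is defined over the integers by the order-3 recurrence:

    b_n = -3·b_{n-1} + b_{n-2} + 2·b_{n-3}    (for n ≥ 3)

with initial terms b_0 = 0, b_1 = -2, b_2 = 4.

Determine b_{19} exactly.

b_3 = -3·4 + 1·-2 + 2·0 = -14
b_4 = -3·-14 + 1·4 + 2·-2 = 42
b_5 = -3·42 + 1·-14 + 2·4 = -132
b_6 = -3·-132 + 1·42 + 2·-14 = 410
b_7 = -3·410 + 1·-132 + 2·42 = -1278
b_8 = -3·-1278 + 1·410 + 2·-132 = 3980
b_9 = -3·3980 + 1·-1278 + 2·410 = -12398
b_10 = -3·-12398 + 1·3980 + 2·-1278 = 38618
b_11 = -3·38618 + 1·-12398 + 2·3980 = -120292
b_12 = -3·-120292 + 1·38618 + 2·-12398 = 374698
b_13 = -3·374698 + 1·-120292 + 2·38618 = -1167150
b_14 = -3·-1167150 + 1·374698 + 2·-120292 = 3635564
b_15 = -3·3635564 + 1·-1167150 + 2·374698 = -11324446
b_16 = -3·-11324446 + 1·3635564 + 2·-1167150 = 35274602
b_17 = -3·35274602 + 1·-11324446 + 2·3635564 = -109877124
b_18 = -3·-109877124 + 1·35274602 + 2·-11324446 = 342257082
b_19 = -3·342257082 + 1·-109877124 + 2·35274602 = -1066099166

-1066099166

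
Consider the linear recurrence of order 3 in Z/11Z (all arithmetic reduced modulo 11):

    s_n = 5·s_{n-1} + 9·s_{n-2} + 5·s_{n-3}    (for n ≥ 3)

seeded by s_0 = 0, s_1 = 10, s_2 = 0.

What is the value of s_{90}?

9

s_3 = 5·0 + 9·10 + 5·0 = 2
s_4 = 5·2 + 9·0 + 5·10 = 5
s_5 = 5·5 + 9·2 + 5·0 = 10
s_6 = 5·10 + 9·5 + 5·2 = 6
s_7 = 5·6 + 9·10 + 5·5 = 2
s_8 = 5·2 + 9·6 + 5·10 = 4
s_9 = 5·4 + 9·2 + 5·6 = 2
s_10 = 5·2 + 9·4 + 5·2 = 1
s_11 = 5·1 + 9·2 + 5·4 = 10
s_12 = 5·10 + 9·1 + 5·2 = 3
s_13 = 5·3 + 9·10 + 5·1 = 0
s_14 = 5·0 + 9·3 + 5·10 = 0
s_15 = 5·0 + 9·0 + 5·3 = 4
s_16 = 5·4 + 9·0 + 5·0 = 9
s_17 = 5·9 + 9·4 + 5·0 = 4
s_18 = 5·4 + 9·9 + 5·4 = 0
s_19 = 5·0 + 9·4 + 5·9 = 4
s_20 = 5·4 + 9·0 + 5·4 = 7
s_21 = 5·7 + 9·4 + 5·0 = 5
s_22 = 5·5 + 9·7 + 5·4 = 9
s_23 = 5·9 + 9·5 + 5·7 = 4
s_24 = 5·4 + 9·9 + 5·5 = 5
s_25 = 5·5 + 9·4 + 5·9 = 7
s_26 = 5·7 + 9·5 + 5·4 = 1
s_27 = 5·1 + 9·7 + 5·5 = 5
s_28 = 5·5 + 9·1 + 5·7 = 3
s_29 = 5·3 + 9·5 + 5·1 = 10
s_30 = 5·10 + 9·3 + 5·5 = 3
s_31 = 5·3 + 9·10 + 5·3 = 10
s_32 = 5·10 + 9·3 + 5·10 = 6
s_33 = 5·6 + 9·10 + 5·3 = 3
s_34 = 5·3 + 9·6 + 5·10 = 9
s_35 = 5·9 + 9·3 + 5·6 = 3
s_36 = 5·3 + 9·9 + 5·3 = 1
s_37 = 5·1 + 9·3 + 5·9 = 0
s_38 = 5·0 + 9·1 + 5·3 = 2
s_39 = 5·2 + 9·0 + 5·1 = 4
s_40 = 5·4 + 9·2 + 5·0 = 5
s_41 = 5·5 + 9·4 + 5·2 = 5
s_42 = 5·5 + 9·5 + 5·4 = 2
s_43 = 5·2 + 9·5 + 5·5 = 3
s_44 = 5·3 + 9·2 + 5·5 = 3
s_45 = 5·3 + 9·3 + 5·2 = 8
s_46 = 5·8 + 9·3 + 5·3 = 5
s_47 = 5·5 + 9·8 + 5·3 = 2
s_48 = 5·2 + 9·5 + 5·8 = 7
s_49 = 5·7 + 9·2 + 5·5 = 1
s_50 = 5·1 + 9·7 + 5·2 = 1
s_51 = 5·1 + 9·1 + 5·7 = 5
s_52 = 5·5 + 9·1 + 5·1 = 6
s_53 = 5·6 + 9·5 + 5·1 = 3
s_54 = 5·3 + 9·6 + 5·5 = 6
s_55 = 5·6 + 9·3 + 5·6 = 10
s_56 = 5·10 + 9·6 + 5·3 = 9
s_57 = 5·9 + 9·10 + 5·6 = 0
s_58 = 5·0 + 9·9 + 5·10 = 10
s_59 = 5·10 + 9·0 + 5·9 = 7
s_60 = 5·7 + 9·10 + 5·0 = 4
s_61 = 5·4 + 9·7 + 5·10 = 1
s_62 = 5·1 + 9·4 + 5·7 = 10
s_63 = 5·10 + 9·1 + 5·4 = 2
s_64 = 5·2 + 9·10 + 5·1 = 6
s_65 = 5·6 + 9·2 + 5·10 = 10
s_66 = 5·10 + 9·6 + 5·2 = 4
s_67 = 5·4 + 9·10 + 5·6 = 8
s_68 = 5·8 + 9·4 + 5·10 = 5
s_69 = 5·5 + 9·8 + 5·4 = 7
s_70 = 5·7 + 9·5 + 5·8 = 10
s_71 = 5·10 + 9·7 + 5·5 = 6
s_72 = 5·6 + 9·10 + 5·7 = 1
s_73 = 5·1 + 9·6 + 5·10 = 10
s_74 = 5·10 + 9·1 + 5·6 = 1
s_75 = 5·1 + 9·10 + 5·1 = 1
s_76 = 5·1 + 9·1 + 5·10 = 9
s_77 = 5·9 + 9·1 + 5·1 = 4
s_78 = 5·4 + 9·9 + 5·1 = 7
s_79 = 5·7 + 9·4 + 5·9 = 6
s_80 = 5·6 + 9·7 + 5·4 = 3
s_81 = 5·3 + 9·6 + 5·7 = 5
s_82 = 5·5 + 9·3 + 5·6 = 5
s_83 = 5·5 + 9·5 + 5·3 = 8
s_84 = 5·8 + 9·5 + 5·5 = 0
s_85 = 5·0 + 9·8 + 5·5 = 9
s_86 = 5·9 + 9·0 + 5·8 = 8
s_87 = 5·8 + 9·9 + 5·0 = 0
s_88 = 5·0 + 9·8 + 5·9 = 7
s_89 = 5·7 + 9·0 + 5·8 = 9
s_90 = 5·9 + 9·7 + 5·0 = 9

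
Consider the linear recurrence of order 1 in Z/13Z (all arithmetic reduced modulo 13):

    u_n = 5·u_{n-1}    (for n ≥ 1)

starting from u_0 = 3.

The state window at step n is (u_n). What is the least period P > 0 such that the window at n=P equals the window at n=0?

4

n=0: window = (3)
n=1: window = (2)
n=2: window = (10)
n=3: window = (11)
n=4: window = (3)
window at n=4 equals window at n=0 → period = 4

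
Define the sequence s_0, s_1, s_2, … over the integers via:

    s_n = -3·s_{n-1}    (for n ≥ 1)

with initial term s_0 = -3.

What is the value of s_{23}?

282429536481

s_1 = -3·-3 = 9
s_2 = -3·9 = -27
s_3 = -3·-27 = 81
s_4 = -3·81 = -243
s_5 = -3·-243 = 729
s_6 = -3·729 = -2187
s_7 = -3·-2187 = 6561
s_8 = -3·6561 = -19683
s_9 = -3·-19683 = 59049
s_10 = -3·59049 = -177147
s_11 = -3·-177147 = 531441
s_12 = -3·531441 = -1594323
s_13 = -3·-1594323 = 4782969
s_14 = -3·4782969 = -14348907
s_15 = -3·-14348907 = 43046721
s_16 = -3·43046721 = -129140163
s_17 = -3·-129140163 = 387420489
s_18 = -3·387420489 = -1162261467
s_19 = -3·-1162261467 = 3486784401
s_20 = -3·3486784401 = -10460353203
s_21 = -3·-10460353203 = 31381059609
s_22 = -3·31381059609 = -94143178827
s_23 = -3·-94143178827 = 282429536481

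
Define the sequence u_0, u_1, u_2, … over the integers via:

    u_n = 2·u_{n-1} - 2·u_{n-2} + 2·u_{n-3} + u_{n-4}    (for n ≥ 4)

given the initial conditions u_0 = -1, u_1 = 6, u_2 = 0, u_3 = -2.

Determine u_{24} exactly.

360355

u_4 = 2·-2 + -2·0 + 2·6 + 1·-1 = 7
u_5 = 2·7 + -2·-2 + 2·0 + 1·6 = 24
u_6 = 2·24 + -2·7 + 2·-2 + 1·0 = 30
u_7 = 2·30 + -2·24 + 2·7 + 1·-2 = 24
u_8 = 2·24 + -2·30 + 2·24 + 1·7 = 43
u_9 = 2·43 + -2·24 + 2·30 + 1·24 = 122
u_10 = 2·122 + -2·43 + 2·24 + 1·30 = 236
u_11 = 2·236 + -2·122 + 2·43 + 1·24 = 338
u_12 = 2·338 + -2·236 + 2·122 + 1·43 = 491
u_13 = 2·491 + -2·338 + 2·236 + 1·122 = 900
u_14 = 2·900 + -2·491 + 2·338 + 1·236 = 1730
u_15 = 2·1730 + -2·900 + 2·491 + 1·338 = 2980
u_16 = 2·2980 + -2·1730 + 2·900 + 1·491 = 4791
u_17 = 2·4791 + -2·2980 + 2·1730 + 1·900 = 7982
u_18 = 2·7982 + -2·4791 + 2·2980 + 1·1730 = 14072
u_19 = 2·14072 + -2·7982 + 2·4791 + 1·2980 = 24742
u_20 = 2·24742 + -2·14072 + 2·7982 + 1·4791 = 42095
u_21 = 2·42095 + -2·24742 + 2·14072 + 1·7982 = 70832
u_22 = 2·70832 + -2·42095 + 2·24742 + 1·14072 = 121030
u_23 = 2·121030 + -2·70832 + 2·42095 + 1·24742 = 209328
u_24 = 2·209328 + -2·121030 + 2·70832 + 1·42095 = 360355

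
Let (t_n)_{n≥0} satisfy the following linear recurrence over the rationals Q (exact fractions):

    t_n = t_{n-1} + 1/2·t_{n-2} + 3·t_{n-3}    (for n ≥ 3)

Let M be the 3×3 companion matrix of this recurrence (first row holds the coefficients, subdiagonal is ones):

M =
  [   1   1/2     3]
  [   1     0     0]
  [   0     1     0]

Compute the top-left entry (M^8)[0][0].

(M^8)[0][0] is the top entry after applying M 8 times to the unit state (1, 0, 0). Equivalently it is h_{10} for the auxiliary sequence (h_n) obeying the same recurrence with h_2 = 1 and h_i = 0 for 0 ≤ i < 2:
h_3 = 1·1 + 1/2·0 + 3·0 = 1
h_4 = 1·1 + 1/2·1 + 3·0 = 3/2
h_5 = 1·3/2 + 1/2·1 + 3·1 = 5
h_6 = 1·5 + 1/2·3/2 + 3·1 = 35/4
h_7 = 1·35/4 + 1/2·5 + 3·3/2 = 63/4
h_8 = 1·63/4 + 1/2·35/4 + 3·5 = 281/8
h_9 = 1·281/8 + 1/2·63/4 + 3·35/4 = 277/4
h_10 = 1·277/4 + 1/2·281/8 + 3·63/4 = 2145/16

2145/16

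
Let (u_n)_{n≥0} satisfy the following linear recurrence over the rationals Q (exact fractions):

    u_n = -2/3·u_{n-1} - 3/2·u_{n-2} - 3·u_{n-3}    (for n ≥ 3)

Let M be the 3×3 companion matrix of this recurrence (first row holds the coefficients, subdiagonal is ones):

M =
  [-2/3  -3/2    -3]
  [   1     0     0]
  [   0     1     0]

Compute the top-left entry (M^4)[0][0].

1441/324

(M^4)[0][0] is the top entry after applying M 4 times to the unit state (1, 0, 0). Equivalently it is h_{6} for the auxiliary sequence (h_n) obeying the same recurrence with h_2 = 1 and h_i = 0 for 0 ≤ i < 2:
h_3 = -2/3·1 + -3/2·0 + -3·0 = -2/3
h_4 = -2/3·-2/3 + -3/2·1 + -3·0 = -19/18
h_5 = -2/3·-19/18 + -3/2·-2/3 + -3·1 = -35/27
h_6 = -2/3·-35/27 + -3/2·-19/18 + -3·-2/3 = 1441/324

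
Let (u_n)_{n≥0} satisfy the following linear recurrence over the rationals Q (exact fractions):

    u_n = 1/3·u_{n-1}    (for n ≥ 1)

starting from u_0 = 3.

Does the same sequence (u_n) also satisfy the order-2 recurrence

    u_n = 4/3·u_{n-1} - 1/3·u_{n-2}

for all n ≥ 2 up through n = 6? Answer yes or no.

yes

Terms u_0..u_6: 3, 1, 1/3, 1/9, 1/27, 1/81, 1/243
n=2: candidate gives 1/3, actual u_2 = 1/3 ✓
n=3: candidate gives 1/9, actual u_3 = 1/9 ✓
n=4: candidate gives 1/27, actual u_4 = 1/27 ✓
n=5: candidate gives 1/81, actual u_5 = 1/81 ✓
n=6: candidate gives 1/243, actual u_6 = 1/243 ✓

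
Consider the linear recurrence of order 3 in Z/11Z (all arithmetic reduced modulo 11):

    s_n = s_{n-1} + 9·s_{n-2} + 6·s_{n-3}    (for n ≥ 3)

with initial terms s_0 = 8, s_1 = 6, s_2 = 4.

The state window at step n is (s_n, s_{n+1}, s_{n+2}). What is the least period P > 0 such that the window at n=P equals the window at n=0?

120

n=0: window = (8, 6, 4)
n=1: window = (6, 4, 7)
n=2: window = (4, 7, 2)
n=3: window = (7, 2, 1)
n=4: window = (2, 1, 6)
n=5: window = (1, 6, 5)
n=6: window = (6, 5, 10)
n=7: window = (5, 10, 3)
n=8: window = (10, 3, 2)
n=9: window = (3, 2, 1)
n=10: window = (2, 1, 4)
n=11: window = (1, 4, 3)
n=12: window = (4, 3, 1)
n=13: window = (3, 1, 8)
n=14: window = (1, 8, 2)
n=15: window = (8, 2, 3)
n=16: window = (2, 3, 3)
n=17: window = (3, 3, 9)
n=18: window = (3, 9, 10)
n=19: window = (9, 10, 10)
n=20: window = (10, 10, 0)
n=21: window = (10, 0, 7)
n=22: window = (0, 7, 1)
n=23: window = (7, 1, 9)
n=24: window = (1, 9, 5)
n=25: window = (9, 5, 4)
n=26: window = (5, 4, 4)
n=27: window = (4, 4, 4)
n=28: window = (4, 4, 9)
n=29: window = (4, 9, 3)
n=30: window = (9, 3, 9)
n=31: window = (3, 9, 2)
n=32: window = (9, 2, 2)
n=33: window = (2, 2, 8)
n=34: window = (2, 8, 5)
n=35: window = (8, 5, 1)
n=36: window = (5, 1, 6)
n=37: window = (1, 6, 1)
n=38: window = (6, 1, 6)
n=39: window = (1, 6, 7)
n=40: window = (6, 7, 1)
…
n=118: window = (9, 6, 8)
n=119: window = (6, 8, 6)
n=120: window = (8, 6, 4)
window at n=120 equals window at n=0 → period = 120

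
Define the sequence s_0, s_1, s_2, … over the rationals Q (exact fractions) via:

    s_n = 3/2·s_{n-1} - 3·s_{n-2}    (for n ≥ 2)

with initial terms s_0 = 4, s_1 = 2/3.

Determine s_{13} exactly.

s_2 = 3/2·2/3 + -3·4 = -11
s_3 = 3/2·-11 + -3·2/3 = -37/2
s_4 = 3/2·-37/2 + -3·-11 = 21/4
s_5 = 3/2·21/4 + -3·-37/2 = 507/8
s_6 = 3/2·507/8 + -3·21/4 = 1269/16
s_7 = 3/2·1269/16 + -3·507/8 = -2277/32
s_8 = 3/2·-2277/32 + -3·1269/16 = -22059/64
s_9 = 3/2·-22059/64 + -3·-2277/32 = -38853/128
s_10 = 3/2·-38853/128 + -3·-22059/64 = 148149/256
s_11 = 3/2·148149/256 + -3·-38853/128 = 910683/512
s_12 = 3/2·910683/512 + -3·148149/256 = 954261/1024
s_13 = 3/2·954261/1024 + -3·910683/512 = -8065413/2048

-8065413/2048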